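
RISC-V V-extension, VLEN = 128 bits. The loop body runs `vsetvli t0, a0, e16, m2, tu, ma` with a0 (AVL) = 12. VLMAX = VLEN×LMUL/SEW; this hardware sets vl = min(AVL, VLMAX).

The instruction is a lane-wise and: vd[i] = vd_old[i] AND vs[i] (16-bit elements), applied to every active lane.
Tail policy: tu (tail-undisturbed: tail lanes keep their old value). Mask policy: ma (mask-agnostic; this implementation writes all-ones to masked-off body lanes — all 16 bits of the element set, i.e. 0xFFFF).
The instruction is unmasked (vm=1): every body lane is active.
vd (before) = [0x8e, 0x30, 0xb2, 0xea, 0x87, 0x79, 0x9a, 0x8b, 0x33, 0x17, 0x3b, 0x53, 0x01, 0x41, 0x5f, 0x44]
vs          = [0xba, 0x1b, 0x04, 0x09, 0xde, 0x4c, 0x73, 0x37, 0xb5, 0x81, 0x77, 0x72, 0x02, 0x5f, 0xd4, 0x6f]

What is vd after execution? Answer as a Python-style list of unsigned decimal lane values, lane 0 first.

VLMAX = (128 × 2) / 16 = 16 lanes
vl = min(AVL, VLMAX) = min(12, 16) = 12
[0] and(0x8e,0xba) = 0x8a
[1] and(0x30,0x1b) = 0x10
[2] and(0xb2,0x04) = 0x00
[3] and(0xea,0x09) = 0x08
[4] and(0x87,0xde) = 0x86
[5] and(0x79,0x4c) = 0x48
[6] and(0x9a,0x73) = 0x12
[7] and(0x8b,0x37) = 0x03
[8] and(0x33,0xb5) = 0x31
[9] and(0x17,0x81) = 0x01
[10] and(0x3b,0x77) = 0x33
[11] and(0x53,0x72) = 0x52
[12] tail/keep = 0x01
[13] tail/keep = 0x41
[14] tail/keep = 0x5f
[15] tail/keep = 0x44

vd = [138, 16, 0, 8, 134, 72, 18, 3, 49, 1, 51, 82, 1, 65, 95, 68]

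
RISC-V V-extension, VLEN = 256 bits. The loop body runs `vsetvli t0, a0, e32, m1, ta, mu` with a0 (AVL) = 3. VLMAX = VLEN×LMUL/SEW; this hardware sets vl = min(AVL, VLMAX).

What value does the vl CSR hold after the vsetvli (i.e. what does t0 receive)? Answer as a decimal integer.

lanes per group: 256·1/32 = 8
vl = min(AVL, VLMAX) = min(3, 8) = 3

vl = 3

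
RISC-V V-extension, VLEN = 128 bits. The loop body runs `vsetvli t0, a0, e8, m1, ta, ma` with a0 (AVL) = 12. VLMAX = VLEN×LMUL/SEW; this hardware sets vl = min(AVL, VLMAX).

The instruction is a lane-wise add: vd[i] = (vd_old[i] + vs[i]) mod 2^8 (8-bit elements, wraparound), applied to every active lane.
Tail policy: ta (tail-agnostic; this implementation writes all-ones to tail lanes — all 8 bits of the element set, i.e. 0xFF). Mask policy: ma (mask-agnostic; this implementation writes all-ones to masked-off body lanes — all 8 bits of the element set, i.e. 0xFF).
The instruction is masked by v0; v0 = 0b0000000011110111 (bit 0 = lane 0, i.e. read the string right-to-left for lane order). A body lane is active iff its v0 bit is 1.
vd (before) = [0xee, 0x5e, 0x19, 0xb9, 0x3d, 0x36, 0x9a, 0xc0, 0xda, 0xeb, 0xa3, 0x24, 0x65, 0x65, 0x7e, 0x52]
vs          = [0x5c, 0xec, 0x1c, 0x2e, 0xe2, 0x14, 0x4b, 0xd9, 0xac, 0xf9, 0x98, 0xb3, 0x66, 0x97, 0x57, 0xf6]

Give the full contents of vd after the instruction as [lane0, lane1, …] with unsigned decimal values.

vd = [74, 74, 53, 255, 31, 74, 229, 153, 255, 255, 255, 255, 255, 255, 255, 255]

lanes per group: 128·1/8 = 16
vl = min(AVL, VLMAX) = min(12, 16) = 12
vd[0] add(0xee,0x5c) -> 0x4a
vd[1] add(0x5e,0xec) -> 0x4a
vd[2] add(0x19,0x1c) -> 0x35
vd[3] mask-off/ones -> 0xff
vd[4] add(0x3d,0xe2) -> 0x1f
vd[5] add(0x36,0x14) -> 0x4a
vd[6] add(0x9a,0x4b) -> 0xe5
vd[7] add(0xc0,0xd9) -> 0x99
vd[8] mask-off/ones -> 0xff
vd[9] mask-off/ones -> 0xff
vd[10] mask-off/ones -> 0xff
vd[11] mask-off/ones -> 0xff
vd[12] tail/ones -> 0xff
vd[13] tail/ones -> 0xff
vd[14] tail/ones -> 0xff
vd[15] tail/ones -> 0xff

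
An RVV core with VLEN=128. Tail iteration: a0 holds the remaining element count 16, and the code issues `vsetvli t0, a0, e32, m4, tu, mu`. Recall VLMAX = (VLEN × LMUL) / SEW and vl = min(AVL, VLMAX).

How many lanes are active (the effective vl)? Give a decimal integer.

VLMAX = VLEN×LMUL/SEW = 128×4/32 = 16
vl ← min(16, 16) = 16

vl = 16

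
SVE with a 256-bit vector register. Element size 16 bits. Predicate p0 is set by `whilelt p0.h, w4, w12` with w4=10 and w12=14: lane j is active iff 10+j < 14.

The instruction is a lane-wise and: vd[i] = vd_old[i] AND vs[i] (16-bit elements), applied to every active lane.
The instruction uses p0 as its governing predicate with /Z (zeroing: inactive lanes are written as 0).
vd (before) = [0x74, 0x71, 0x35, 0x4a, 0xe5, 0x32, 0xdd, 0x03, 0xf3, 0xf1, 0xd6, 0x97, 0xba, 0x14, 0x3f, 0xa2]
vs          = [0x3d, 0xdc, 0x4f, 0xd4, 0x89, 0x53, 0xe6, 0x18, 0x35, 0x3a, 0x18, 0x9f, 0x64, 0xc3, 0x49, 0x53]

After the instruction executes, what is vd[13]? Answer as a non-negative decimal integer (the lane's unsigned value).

vd[13] = 0

256-bit reg / 16-bit elem → 16 lanes
whilelt: lane j active iff 10+j < 14 → j < 4 → 4 active
[0] and(0x74,0x3d) = 0x34
[1] and(0x71,0xdc) = 0x50
[2] and(0x35,0x4f) = 0x05
[3] and(0x4a,0xd4) = 0x40
[4] tail/zero = 0x00
[5] tail/zero = 0x00
[6] tail/zero = 0x00
[7] tail/zero = 0x00
[8] tail/zero = 0x00
[9] tail/zero = 0x00
[10] tail/zero = 0x00
[11] tail/zero = 0x00
[12] tail/zero = 0x00
[13] tail/zero = 0x00
[14] tail/zero = 0x00
[15] tail/zero = 0x00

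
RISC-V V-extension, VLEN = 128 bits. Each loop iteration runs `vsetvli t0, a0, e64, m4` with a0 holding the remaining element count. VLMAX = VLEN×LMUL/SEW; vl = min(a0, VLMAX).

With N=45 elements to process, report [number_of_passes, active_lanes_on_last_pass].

[iterations, last_vl] = [6, 5]

VLMAX = VLEN×LMUL/SEW = 128×4/64 = 8
45 elements at 8/iter → 6 passes, remainder 5 on the last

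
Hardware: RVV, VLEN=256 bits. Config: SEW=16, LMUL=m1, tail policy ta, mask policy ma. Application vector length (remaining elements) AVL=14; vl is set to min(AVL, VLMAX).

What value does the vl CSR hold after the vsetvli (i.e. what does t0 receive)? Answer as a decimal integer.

VLMAX = (256 × 1) / 16 = 16 lanes
vl ← min(14, 16) = 14

vl = 14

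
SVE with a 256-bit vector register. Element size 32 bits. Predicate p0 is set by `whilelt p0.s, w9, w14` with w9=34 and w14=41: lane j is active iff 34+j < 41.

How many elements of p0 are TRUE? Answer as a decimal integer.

256-bit reg / 32-bit elem → 8 lanes
p0[j] = (34+j < 41); true for j=0..6 → 7 lanes set

vl = 7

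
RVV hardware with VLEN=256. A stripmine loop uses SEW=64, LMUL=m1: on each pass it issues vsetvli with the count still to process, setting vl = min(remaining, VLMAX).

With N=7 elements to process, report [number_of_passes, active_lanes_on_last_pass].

[iterations, last_vl] = [2, 3]

VLMAX = VLEN×LMUL/SEW = 256×1/64 = 4
iterations = ceil(7/4) = 2; final-pass vl = 3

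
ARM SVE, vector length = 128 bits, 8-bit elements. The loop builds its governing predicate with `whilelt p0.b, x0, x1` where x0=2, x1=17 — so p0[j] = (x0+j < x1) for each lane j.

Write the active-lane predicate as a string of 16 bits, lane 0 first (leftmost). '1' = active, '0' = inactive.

predicate = 1111111111111110

128-bit reg / 8-bit elem → 16 lanes
p0[j] = (2+j < 17); true for j=0..14 → 15 lanes set
bits (lane 0 leftmost): 1111111111111110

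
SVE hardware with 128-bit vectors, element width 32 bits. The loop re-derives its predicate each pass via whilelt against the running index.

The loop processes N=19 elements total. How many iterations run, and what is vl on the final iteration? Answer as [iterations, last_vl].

register lanes = 128/32 = 4
19 elements at 4/iter → 5 passes, remainder 3 on the last

[iterations, last_vl] = [5, 3]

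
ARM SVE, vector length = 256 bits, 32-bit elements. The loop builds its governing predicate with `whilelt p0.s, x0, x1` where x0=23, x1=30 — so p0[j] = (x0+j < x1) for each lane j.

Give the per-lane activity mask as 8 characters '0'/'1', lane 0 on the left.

lane count: 256 div 32 = 8
p0[j] = (23+j < 30); true for j=0..6 → 7 lanes set
bits (lane 0 leftmost): 11111110

predicate = 11111110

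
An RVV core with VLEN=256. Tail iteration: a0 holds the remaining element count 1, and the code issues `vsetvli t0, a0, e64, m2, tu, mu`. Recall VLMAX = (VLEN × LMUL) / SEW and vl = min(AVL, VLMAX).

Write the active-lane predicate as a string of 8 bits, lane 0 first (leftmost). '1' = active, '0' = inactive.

lanes per group: 256·2/64 = 8
AVL=1 ≤ VLMAX=8, so vl = 1
bits (lane 0 leftmost): 10000000

predicate = 10000000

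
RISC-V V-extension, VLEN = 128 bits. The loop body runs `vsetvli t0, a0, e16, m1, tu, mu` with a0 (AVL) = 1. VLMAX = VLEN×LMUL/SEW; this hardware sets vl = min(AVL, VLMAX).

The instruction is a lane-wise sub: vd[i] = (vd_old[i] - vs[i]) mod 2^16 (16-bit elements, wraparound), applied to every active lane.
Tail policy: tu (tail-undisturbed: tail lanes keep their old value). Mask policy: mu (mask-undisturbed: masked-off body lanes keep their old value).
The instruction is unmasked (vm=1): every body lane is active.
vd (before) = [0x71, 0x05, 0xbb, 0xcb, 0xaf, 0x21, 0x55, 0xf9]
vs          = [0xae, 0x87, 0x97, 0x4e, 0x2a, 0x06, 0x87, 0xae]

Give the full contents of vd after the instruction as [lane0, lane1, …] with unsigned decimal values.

VLMAX = (128 × 1) / 16 = 8 lanes
vl ← min(1, 8) = 1
lane  0: sub(0x71,0xae) ⇒ 0xffc3
lane  1: tail/keep ⇒ 0x05
lane  2: tail/keep ⇒ 0xbb
lane  3: tail/keep ⇒ 0xcb
lane  4: tail/keep ⇒ 0xaf
lane  5: tail/keep ⇒ 0x21
lane  6: tail/keep ⇒ 0x55
lane  7: tail/keep ⇒ 0xf9

vd = [65475, 5, 187, 203, 175, 33, 85, 249]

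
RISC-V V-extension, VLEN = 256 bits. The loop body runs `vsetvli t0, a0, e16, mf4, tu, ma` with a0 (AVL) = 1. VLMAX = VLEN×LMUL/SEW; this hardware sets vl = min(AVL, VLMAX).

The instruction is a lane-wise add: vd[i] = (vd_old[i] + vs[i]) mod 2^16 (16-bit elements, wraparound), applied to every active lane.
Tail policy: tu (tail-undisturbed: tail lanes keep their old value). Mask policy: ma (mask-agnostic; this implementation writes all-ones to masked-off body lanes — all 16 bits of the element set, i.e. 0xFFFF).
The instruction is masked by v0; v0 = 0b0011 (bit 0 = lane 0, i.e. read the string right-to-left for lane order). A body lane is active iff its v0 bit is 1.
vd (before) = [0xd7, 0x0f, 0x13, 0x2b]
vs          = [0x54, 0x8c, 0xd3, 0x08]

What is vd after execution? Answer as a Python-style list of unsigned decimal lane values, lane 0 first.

VLMAX = VLEN×LMUL/SEW = 256×1/4/16 = 4
vl = min(AVL, VLMAX) = min(1, 4) = 1
  i=0: add(0xd7,0x54) → 299
  i=1: tail/keep → 15
  i=2: tail/keep → 19
  i=3: tail/keep → 43

vd = [299, 15, 19, 43]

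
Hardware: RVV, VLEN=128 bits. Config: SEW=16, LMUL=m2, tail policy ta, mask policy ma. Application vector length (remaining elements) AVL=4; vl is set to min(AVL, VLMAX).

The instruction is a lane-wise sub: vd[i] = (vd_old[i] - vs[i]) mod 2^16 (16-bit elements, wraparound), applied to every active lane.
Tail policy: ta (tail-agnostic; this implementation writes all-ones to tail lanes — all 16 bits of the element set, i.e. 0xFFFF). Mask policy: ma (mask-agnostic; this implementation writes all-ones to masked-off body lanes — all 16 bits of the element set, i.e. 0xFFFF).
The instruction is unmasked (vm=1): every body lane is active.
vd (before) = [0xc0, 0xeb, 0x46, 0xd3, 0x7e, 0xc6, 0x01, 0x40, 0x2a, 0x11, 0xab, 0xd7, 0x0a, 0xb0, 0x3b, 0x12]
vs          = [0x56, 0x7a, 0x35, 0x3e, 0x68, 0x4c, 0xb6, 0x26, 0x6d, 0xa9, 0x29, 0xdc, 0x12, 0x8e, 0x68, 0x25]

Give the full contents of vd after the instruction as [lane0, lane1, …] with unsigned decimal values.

lanes per group: 128·2/16 = 16
AVL=4 ≤ VLMAX=16, so vl = 4
lane  0: sub(0xc0,0x56) ⇒ 0x6a
lane  1: sub(0xeb,0x7a) ⇒ 0x71
lane  2: sub(0x46,0x35) ⇒ 0x11
lane  3: sub(0xd3,0x3e) ⇒ 0x95
lane  4: tail/ones ⇒ 0xffff
lane  5: tail/ones ⇒ 0xffff
lane  6: tail/ones ⇒ 0xffff
lane  7: tail/ones ⇒ 0xffff
lane  8: tail/ones ⇒ 0xffff
lane  9: tail/ones ⇒ 0xffff
lane 10: tail/ones ⇒ 0xffff
lane 11: tail/ones ⇒ 0xffff
lane 12: tail/ones ⇒ 0xffff
lane 13: tail/ones ⇒ 0xffff
lane 14: tail/ones ⇒ 0xffff
lane 15: tail/ones ⇒ 0xffff

vd = [106, 113, 17, 149, 65535, 65535, 65535, 65535, 65535, 65535, 65535, 65535, 65535, 65535, 65535, 65535]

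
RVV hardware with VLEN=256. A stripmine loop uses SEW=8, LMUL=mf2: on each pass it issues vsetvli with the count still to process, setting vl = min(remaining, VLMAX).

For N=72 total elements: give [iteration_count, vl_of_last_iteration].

[iterations, last_vl] = [5, 8]

VLMAX = (256 × 1/2) / 8 = 16 lanes
iterations = ceil(72/16) = 5; final-pass vl = 8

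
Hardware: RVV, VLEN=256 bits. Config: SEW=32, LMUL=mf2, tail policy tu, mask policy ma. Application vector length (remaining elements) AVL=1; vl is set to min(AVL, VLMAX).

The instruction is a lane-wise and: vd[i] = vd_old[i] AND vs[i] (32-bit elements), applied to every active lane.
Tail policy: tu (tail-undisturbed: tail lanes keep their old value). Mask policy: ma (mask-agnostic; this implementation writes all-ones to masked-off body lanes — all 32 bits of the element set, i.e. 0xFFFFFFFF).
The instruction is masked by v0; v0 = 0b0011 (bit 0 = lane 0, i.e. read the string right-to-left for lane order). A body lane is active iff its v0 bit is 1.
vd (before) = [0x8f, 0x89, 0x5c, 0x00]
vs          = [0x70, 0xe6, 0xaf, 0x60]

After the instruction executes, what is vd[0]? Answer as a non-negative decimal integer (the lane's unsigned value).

vd[0] = 0

lanes per group: 256·1/2/32 = 4
AVL=1 ≤ VLMAX=4, so vl = 1
vd[0] and(0x8f,0x70) -> 0x00
vd[1] tail/keep -> 0x89
vd[2] tail/keep -> 0x5c
vd[3] tail/keep -> 0x00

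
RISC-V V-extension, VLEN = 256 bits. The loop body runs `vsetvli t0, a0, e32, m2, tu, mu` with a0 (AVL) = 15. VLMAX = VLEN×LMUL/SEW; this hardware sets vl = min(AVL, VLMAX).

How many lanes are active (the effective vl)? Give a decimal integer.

lanes per group: 256·2/32 = 16
AVL=15 ≤ VLMAX=16, so vl = 15

vl = 15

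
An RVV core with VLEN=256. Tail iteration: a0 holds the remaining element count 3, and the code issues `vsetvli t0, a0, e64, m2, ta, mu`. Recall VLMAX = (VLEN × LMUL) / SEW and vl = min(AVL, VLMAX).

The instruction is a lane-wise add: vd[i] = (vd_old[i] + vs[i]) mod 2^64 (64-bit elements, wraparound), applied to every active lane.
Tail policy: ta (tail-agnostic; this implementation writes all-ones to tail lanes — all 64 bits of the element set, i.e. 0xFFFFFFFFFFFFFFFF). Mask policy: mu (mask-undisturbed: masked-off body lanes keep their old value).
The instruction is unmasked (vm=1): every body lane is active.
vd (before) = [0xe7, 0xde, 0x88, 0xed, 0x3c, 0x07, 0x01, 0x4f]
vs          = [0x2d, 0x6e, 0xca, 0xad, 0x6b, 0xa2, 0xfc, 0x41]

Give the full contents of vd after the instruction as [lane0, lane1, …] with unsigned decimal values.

vd = [276, 332, 338, 18446744073709551615, 18446744073709551615, 18446744073709551615, 18446744073709551615, 18446744073709551615]

lanes per group: 256·2/64 = 8
vl = min(AVL, VLMAX) = min(3, 8) = 3
[0] add(0xe7,0x2d) = 0x114
[1] add(0xde,0x6e) = 0x14c
[2] add(0x88,0xca) = 0x152
[3] tail/ones = 0xffffffffffffffff
[4] tail/ones = 0xffffffffffffffff
[5] tail/ones = 0xffffffffffffffff
[6] tail/ones = 0xffffffffffffffff
[7] tail/ones = 0xffffffffffffffff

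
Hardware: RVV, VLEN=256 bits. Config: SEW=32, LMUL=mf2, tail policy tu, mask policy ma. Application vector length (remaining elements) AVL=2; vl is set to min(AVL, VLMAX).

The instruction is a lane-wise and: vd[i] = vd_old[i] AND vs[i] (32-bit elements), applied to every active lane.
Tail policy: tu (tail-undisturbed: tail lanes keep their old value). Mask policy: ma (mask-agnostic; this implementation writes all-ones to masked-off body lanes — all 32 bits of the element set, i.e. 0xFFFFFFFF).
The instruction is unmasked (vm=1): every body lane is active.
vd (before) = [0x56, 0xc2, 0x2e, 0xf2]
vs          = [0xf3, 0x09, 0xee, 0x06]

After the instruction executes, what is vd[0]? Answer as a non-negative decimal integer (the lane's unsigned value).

vd[0] = 82

VLMAX = VLEN×LMUL/SEW = 256×1/2/32 = 4
vl ← min(2, 4) = 2
lane  0: and(0x56,0xf3) ⇒ 0x52
lane  1: and(0xc2,0x09) ⇒ 0x00
lane  2: tail/keep ⇒ 0x2e
lane  3: tail/keep ⇒ 0xf2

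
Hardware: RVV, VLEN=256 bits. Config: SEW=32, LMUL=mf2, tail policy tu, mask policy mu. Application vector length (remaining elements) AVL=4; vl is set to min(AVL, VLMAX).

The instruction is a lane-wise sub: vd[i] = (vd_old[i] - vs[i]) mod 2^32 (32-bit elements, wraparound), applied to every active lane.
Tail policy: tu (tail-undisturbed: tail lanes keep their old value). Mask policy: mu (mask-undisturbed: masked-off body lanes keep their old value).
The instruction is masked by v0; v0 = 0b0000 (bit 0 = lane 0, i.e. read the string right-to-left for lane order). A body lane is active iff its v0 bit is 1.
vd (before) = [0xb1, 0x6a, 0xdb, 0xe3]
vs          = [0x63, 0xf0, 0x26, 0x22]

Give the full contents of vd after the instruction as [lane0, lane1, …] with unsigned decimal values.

vd = [177, 106, 219, 227]

VLMAX = VLEN×LMUL/SEW = 256×1/2/32 = 4
AVL=4 ≤ VLMAX=4, so vl = 4
lane  0: mask-off/keep ⇒ 0xb1
lane  1: mask-off/keep ⇒ 0x6a
lane  2: mask-off/keep ⇒ 0xdb
lane  3: mask-off/keep ⇒ 0xe3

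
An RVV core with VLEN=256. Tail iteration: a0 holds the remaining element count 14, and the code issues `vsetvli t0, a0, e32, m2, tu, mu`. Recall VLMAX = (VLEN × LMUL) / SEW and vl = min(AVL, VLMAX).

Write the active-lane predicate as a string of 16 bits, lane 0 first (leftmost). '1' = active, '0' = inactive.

VLMAX = VLEN×LMUL/SEW = 256×2/32 = 16
vl ← min(14, 16) = 14
bits (lane 0 leftmost): 1111111111111100

predicate = 1111111111111100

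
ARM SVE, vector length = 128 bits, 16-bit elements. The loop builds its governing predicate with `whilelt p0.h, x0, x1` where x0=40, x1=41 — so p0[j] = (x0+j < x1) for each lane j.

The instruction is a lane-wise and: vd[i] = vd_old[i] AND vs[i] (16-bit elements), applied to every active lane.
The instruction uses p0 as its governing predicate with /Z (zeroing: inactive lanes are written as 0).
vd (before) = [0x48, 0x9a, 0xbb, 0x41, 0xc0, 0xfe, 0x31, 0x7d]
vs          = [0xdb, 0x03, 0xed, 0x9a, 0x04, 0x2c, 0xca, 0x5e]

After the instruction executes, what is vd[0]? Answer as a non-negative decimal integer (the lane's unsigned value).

vd[0] = 72

128-bit reg / 16-bit elem → 8 lanes
active while 40+j < 41, i.e. j ∈ [0,1) capped at 8 ⇒ 1
  i=0: and(0x48,0xdb) → 72
  i=1: tail/zero → 0
  i=2: tail/zero → 0
  i=3: tail/zero → 0
  i=4: tail/zero → 0
  i=5: tail/zero → 0
  i=6: tail/zero → 0
  i=7: tail/zero → 0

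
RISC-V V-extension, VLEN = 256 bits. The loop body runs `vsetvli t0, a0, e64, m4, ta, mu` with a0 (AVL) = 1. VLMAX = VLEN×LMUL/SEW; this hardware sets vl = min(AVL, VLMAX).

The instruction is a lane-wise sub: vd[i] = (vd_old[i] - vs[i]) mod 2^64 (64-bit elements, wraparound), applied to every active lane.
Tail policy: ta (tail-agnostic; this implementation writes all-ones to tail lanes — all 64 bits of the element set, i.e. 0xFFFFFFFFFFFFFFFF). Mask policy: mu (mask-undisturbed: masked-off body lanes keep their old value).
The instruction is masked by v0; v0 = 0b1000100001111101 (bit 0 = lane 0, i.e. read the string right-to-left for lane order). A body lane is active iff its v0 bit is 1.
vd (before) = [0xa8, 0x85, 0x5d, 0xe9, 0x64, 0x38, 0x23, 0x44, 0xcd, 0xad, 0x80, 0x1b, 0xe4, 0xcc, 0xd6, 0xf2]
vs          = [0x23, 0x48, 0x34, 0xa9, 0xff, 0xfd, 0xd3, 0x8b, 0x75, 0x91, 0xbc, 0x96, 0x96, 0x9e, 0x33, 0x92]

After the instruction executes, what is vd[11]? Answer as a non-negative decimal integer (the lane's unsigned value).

VLMAX = (256 × 4) / 64 = 16 lanes
AVL=1 ≤ VLMAX=16, so vl = 1
lane  0: sub(0xa8,0x23) ⇒ 0x85
lane  1: tail/ones ⇒ 0xffffffffffffffff
lane  2: tail/ones ⇒ 0xffffffffffffffff
lane  3: tail/ones ⇒ 0xffffffffffffffff
lane  4: tail/ones ⇒ 0xffffffffffffffff
lane  5: tail/ones ⇒ 0xffffffffffffffff
lane  6: tail/ones ⇒ 0xffffffffffffffff
lane  7: tail/ones ⇒ 0xffffffffffffffff
lane  8: tail/ones ⇒ 0xffffffffffffffff
lane  9: tail/ones ⇒ 0xffffffffffffffff
lane 10: tail/ones ⇒ 0xffffffffffffffff
lane 11: tail/ones ⇒ 0xffffffffffffffff
lane 12: tail/ones ⇒ 0xffffffffffffffff
lane 13: tail/ones ⇒ 0xffffffffffffffff
lane 14: tail/ones ⇒ 0xffffffffffffffff
lane 15: tail/ones ⇒ 0xffffffffffffffff

vd[11] = 18446744073709551615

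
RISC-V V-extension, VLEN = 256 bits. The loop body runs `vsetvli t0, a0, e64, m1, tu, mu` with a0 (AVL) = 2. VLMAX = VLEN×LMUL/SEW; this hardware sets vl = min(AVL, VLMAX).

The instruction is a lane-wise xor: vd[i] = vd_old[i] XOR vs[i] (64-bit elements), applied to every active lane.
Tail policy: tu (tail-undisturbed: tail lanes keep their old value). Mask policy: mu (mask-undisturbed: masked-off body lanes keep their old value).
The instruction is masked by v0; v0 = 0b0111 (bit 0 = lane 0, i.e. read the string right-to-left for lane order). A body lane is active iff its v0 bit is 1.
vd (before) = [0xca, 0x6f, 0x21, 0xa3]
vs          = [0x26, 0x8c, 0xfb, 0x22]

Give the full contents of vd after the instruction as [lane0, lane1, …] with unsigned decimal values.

vd = [236, 227, 33, 163]

VLMAX = (256 × 1) / 64 = 4 lanes
AVL=2 ≤ VLMAX=4, so vl = 2
[0] xor(0xca,0x26) = 0xec
[1] xor(0x6f,0x8c) = 0xe3
[2] tail/keep = 0x21
[3] tail/keep = 0xa3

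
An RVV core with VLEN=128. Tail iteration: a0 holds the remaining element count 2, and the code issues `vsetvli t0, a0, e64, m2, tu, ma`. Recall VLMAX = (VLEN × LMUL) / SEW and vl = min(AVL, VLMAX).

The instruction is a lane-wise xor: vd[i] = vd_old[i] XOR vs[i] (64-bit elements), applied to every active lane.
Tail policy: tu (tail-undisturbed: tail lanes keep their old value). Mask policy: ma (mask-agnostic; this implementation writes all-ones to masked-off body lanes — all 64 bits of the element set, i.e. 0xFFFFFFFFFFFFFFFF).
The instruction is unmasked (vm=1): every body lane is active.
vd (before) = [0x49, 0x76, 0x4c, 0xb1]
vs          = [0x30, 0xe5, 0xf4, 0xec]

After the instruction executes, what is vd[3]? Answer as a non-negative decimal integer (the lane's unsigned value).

vd[3] = 177

VLMAX = (128 × 2) / 64 = 4 lanes
vl ← min(2, 4) = 2
lane  0: xor(0x49,0x30) ⇒ 0x79
lane  1: xor(0x76,0xe5) ⇒ 0x93
lane  2: tail/keep ⇒ 0x4c
lane  3: tail/keep ⇒ 0xb1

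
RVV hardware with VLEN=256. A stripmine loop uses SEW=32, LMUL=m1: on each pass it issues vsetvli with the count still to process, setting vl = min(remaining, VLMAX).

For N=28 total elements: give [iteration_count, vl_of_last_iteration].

VLMAX = VLEN×LMUL/SEW = 256×1/32 = 8
28 elements at 8/iter → 4 passes, remainder 4 on the last

[iterations, last_vl] = [4, 4]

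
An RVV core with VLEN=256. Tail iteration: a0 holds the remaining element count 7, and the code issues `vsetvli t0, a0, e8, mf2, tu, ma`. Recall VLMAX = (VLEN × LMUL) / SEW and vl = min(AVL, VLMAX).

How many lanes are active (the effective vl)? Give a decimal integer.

VLMAX = (256 × 1/2) / 8 = 16 lanes
vl ← min(7, 16) = 7

vl = 7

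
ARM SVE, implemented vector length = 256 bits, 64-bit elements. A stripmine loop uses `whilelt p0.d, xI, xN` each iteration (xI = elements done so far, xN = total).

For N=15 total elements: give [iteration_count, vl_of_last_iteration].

[iterations, last_vl] = [4, 3]

256-bit reg / 64-bit elem → 4 lanes
iterations = ceil(15/4) = 4; final-pass vl = 3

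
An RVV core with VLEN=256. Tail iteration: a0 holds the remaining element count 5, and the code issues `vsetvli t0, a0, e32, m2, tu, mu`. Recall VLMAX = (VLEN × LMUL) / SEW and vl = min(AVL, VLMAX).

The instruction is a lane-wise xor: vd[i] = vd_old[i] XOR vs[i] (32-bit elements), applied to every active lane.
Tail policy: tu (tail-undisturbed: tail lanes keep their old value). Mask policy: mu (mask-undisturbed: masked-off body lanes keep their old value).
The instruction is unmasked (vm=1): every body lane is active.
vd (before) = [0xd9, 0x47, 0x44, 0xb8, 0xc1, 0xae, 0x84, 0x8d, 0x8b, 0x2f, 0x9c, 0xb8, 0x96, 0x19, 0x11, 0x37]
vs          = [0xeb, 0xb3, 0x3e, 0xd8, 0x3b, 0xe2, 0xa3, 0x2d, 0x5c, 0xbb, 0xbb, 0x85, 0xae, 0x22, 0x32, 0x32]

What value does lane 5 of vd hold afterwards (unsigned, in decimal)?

lanes per group: 256·2/32 = 16
vl = min(AVL, VLMAX) = min(5, 16) = 5
lane  0: xor(0xd9,0xeb) ⇒ 0x32
lane  1: xor(0x47,0xb3) ⇒ 0xf4
lane  2: xor(0x44,0x3e) ⇒ 0x7a
lane  3: xor(0xb8,0xd8) ⇒ 0x60
lane  4: xor(0xc1,0x3b) ⇒ 0xfa
lane  5: tail/keep ⇒ 0xae
lane  6: tail/keep ⇒ 0x84
lane  7: tail/keep ⇒ 0x8d
lane  8: tail/keep ⇒ 0x8b
lane  9: tail/keep ⇒ 0x2f
lane 10: tail/keep ⇒ 0x9c
lane 11: tail/keep ⇒ 0xb8
lane 12: tail/keep ⇒ 0x96
lane 13: tail/keep ⇒ 0x19
lane 14: tail/keep ⇒ 0x11
lane 15: tail/keep ⇒ 0x37

vd[5] = 174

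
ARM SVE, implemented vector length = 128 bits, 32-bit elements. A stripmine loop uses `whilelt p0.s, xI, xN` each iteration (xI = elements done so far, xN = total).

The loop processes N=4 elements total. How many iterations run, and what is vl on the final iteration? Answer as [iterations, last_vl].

[iterations, last_vl] = [1, 4]

register lanes = 128/32 = 4
N=4: ⌈4/4⌉ = 1 iters; last vl = 4 − 0×4 = 4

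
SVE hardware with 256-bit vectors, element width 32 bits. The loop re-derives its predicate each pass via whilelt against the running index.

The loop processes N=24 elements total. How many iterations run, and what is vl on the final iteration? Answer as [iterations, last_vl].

[iterations, last_vl] = [3, 8]

register lanes = 256/32 = 8
24 elements at 8/iter → 3 passes, remainder 8 on the last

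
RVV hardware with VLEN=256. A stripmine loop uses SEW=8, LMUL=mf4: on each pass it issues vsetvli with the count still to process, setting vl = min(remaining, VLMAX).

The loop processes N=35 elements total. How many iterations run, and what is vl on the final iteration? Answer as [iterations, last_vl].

[iterations, last_vl] = [5, 3]

VLMAX = VLEN×LMUL/SEW = 256×1/4/8 = 8
iterations = ceil(35/8) = 5; final-pass vl = 3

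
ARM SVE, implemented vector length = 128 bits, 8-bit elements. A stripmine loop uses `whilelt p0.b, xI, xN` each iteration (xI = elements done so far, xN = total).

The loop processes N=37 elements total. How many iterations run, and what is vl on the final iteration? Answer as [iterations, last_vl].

register lanes = 128/8 = 16
iterations = ceil(37/16) = 3; final-pass vl = 5

[iterations, last_vl] = [3, 5]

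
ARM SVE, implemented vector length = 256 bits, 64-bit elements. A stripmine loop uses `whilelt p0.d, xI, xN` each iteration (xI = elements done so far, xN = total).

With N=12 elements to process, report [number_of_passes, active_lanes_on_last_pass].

[iterations, last_vl] = [3, 4]

256-bit reg / 64-bit elem → 4 lanes
12 elements at 4/iter → 3 passes, remainder 4 on the last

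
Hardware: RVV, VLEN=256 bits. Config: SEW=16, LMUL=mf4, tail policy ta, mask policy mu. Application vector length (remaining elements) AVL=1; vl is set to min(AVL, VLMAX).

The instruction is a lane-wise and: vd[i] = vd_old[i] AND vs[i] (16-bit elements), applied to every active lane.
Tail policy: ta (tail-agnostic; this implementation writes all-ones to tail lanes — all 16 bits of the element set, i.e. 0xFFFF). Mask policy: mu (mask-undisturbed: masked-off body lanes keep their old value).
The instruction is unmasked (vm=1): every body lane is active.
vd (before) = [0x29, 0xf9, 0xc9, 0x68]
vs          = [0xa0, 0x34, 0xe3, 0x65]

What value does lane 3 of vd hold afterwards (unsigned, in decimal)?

vd[3] = 65535

lanes per group: 256·1/4/16 = 4
vl ← min(1, 4) = 1
vd[0] and(0x29,0xa0) -> 0x20
vd[1] tail/ones -> 0xffff
vd[2] tail/ones -> 0xffff
vd[3] tail/ones -> 0xffff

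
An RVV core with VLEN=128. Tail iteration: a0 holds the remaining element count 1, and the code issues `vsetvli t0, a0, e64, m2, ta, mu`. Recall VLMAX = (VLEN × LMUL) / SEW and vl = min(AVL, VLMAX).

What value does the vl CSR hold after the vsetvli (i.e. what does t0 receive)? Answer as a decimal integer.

vl = 1

VLMAX = VLEN×LMUL/SEW = 128×2/64 = 4
AVL=1 ≤ VLMAX=4, so vl = 1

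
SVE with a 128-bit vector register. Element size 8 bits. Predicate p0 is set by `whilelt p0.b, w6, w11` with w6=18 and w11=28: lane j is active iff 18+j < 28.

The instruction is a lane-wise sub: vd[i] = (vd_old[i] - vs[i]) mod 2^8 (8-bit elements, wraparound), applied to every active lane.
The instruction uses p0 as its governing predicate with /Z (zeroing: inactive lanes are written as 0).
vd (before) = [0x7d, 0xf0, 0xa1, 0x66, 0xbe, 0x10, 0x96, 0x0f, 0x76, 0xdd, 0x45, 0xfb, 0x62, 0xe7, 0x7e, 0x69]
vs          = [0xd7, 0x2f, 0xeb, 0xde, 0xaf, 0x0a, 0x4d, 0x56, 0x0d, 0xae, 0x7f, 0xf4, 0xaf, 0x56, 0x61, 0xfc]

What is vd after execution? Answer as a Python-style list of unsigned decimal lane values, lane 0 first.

register lanes = 128/8 = 16
p0[j] = (18+j < 28); true for j=0..9 → 10 lanes set
vd[0] sub(0x7d,0xd7) -> 0xa6
vd[1] sub(0xf0,0x2f) -> 0xc1
vd[2] sub(0xa1,0xeb) -> 0xb6
vd[3] sub(0x66,0xde) -> 0x88
vd[4] sub(0xbe,0xaf) -> 0x0f
vd[5] sub(0x10,0x0a) -> 0x06
vd[6] sub(0x96,0x4d) -> 0x49
vd[7] sub(0x0f,0x56) -> 0xb9
vd[8] sub(0x76,0x0d) -> 0x69
vd[9] sub(0xdd,0xae) -> 0x2f
vd[10] tail/zero -> 0x00
vd[11] tail/zero -> 0x00
vd[12] tail/zero -> 0x00
vd[13] tail/zero -> 0x00
vd[14] tail/zero -> 0x00
vd[15] tail/zero -> 0x00

vd = [166, 193, 182, 136, 15, 6, 73, 185, 105, 47, 0, 0, 0, 0, 0, 0]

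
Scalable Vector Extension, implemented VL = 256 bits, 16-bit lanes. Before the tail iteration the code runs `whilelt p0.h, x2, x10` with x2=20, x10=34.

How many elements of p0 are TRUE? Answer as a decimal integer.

vl = 14

256-bit reg / 16-bit elem → 16 lanes
active while 20+j < 34, i.e. j ∈ [0,14) capped at 16 ⇒ 14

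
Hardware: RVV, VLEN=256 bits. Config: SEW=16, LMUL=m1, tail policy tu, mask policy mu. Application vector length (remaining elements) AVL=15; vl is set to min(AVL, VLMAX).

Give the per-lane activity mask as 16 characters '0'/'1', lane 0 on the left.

predicate = 1111111111111110

VLMAX = (256 × 1) / 16 = 16 lanes
AVL=15 ≤ VLMAX=16, so vl = 15
bits (lane 0 leftmost): 1111111111111110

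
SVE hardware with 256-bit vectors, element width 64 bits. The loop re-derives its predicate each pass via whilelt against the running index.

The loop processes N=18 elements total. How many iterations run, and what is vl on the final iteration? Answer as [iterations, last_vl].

[iterations, last_vl] = [5, 2]

register lanes = 256/64 = 4
18 elements at 4/iter → 5 passes, remainder 2 on the last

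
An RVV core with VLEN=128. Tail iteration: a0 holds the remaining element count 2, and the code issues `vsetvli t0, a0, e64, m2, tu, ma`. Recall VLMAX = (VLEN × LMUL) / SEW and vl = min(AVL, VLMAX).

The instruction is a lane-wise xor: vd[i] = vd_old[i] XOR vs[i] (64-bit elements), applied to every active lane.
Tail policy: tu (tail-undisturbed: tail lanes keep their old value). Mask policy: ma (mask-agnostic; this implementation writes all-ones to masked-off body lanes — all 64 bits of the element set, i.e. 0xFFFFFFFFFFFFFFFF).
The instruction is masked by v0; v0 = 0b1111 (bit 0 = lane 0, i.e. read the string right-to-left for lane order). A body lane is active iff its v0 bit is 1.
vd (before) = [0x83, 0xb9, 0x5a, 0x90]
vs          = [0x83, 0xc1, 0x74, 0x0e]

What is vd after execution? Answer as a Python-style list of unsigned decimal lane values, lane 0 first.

VLMAX = VLEN×LMUL/SEW = 128×2/64 = 4
vl ← min(2, 4) = 2
lane  0: xor(0x83,0x83) ⇒ 0x00
lane  1: xor(0xb9,0xc1) ⇒ 0x78
lane  2: tail/keep ⇒ 0x5a
lane  3: tail/keep ⇒ 0x90

vd = [0, 120, 90, 144]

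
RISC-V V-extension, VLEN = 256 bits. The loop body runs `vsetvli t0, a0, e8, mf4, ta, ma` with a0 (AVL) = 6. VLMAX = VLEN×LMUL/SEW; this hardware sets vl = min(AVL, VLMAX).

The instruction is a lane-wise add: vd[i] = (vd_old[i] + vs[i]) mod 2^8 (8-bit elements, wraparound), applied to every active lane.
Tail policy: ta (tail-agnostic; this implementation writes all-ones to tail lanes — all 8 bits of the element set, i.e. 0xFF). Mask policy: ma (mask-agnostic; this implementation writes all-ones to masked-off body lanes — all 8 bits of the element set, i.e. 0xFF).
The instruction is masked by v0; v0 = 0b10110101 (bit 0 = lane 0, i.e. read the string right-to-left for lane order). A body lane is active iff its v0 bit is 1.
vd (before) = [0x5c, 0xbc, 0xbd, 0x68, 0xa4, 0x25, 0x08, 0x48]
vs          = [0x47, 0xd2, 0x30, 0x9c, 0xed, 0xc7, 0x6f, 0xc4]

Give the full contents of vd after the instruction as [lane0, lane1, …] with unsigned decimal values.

vd = [163, 255, 237, 255, 145, 236, 255, 255]

lanes per group: 256·1/4/8 = 8
vl ← min(6, 8) = 6
lane  0: add(0x5c,0x47) ⇒ 0xa3
lane  1: mask-off/ones ⇒ 0xff
lane  2: add(0xbd,0x30) ⇒ 0xed
lane  3: mask-off/ones ⇒ 0xff
lane  4: add(0xa4,0xed) ⇒ 0x91
lane  5: add(0x25,0xc7) ⇒ 0xec
lane  6: tail/ones ⇒ 0xff
lane  7: tail/ones ⇒ 0xff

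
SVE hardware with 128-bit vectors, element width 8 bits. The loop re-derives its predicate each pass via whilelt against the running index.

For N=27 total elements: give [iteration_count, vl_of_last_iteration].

[iterations, last_vl] = [2, 11]

128-bit reg / 8-bit elem → 16 lanes
iterations = ceil(27/16) = 2; final-pass vl = 11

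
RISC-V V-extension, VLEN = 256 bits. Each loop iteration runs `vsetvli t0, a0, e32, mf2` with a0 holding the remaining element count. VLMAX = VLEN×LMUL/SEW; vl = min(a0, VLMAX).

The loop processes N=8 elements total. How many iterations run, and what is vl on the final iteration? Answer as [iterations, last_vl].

[iterations, last_vl] = [2, 4]

lanes per group: 256·1/2/32 = 4
8 elements at 4/iter → 2 passes, remainder 4 on the last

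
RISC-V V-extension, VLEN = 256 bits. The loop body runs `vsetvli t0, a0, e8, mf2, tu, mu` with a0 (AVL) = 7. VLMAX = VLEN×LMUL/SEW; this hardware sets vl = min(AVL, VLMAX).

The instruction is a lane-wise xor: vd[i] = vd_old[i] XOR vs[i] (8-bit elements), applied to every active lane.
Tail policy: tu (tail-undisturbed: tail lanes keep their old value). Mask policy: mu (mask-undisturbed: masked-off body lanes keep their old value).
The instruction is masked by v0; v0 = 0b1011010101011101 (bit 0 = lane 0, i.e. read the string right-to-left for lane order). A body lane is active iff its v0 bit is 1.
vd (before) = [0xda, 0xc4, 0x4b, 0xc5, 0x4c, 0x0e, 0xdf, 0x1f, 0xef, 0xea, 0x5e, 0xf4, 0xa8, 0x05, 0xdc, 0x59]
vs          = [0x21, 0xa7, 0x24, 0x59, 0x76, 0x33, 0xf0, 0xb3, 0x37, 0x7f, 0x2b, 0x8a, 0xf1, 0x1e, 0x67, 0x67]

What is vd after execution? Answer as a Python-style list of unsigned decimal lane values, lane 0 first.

vd = [251, 196, 111, 156, 58, 14, 47, 31, 239, 234, 94, 244, 168, 5, 220, 89]

VLMAX = VLEN×LMUL/SEW = 256×1/2/8 = 16
vl = min(AVL, VLMAX) = min(7, 16) = 7
[0] xor(0xda,0x21) = 0xfb
[1] mask-off/keep = 0xc4
[2] xor(0x4b,0x24) = 0x6f
[3] xor(0xc5,0x59) = 0x9c
[4] xor(0x4c,0x76) = 0x3a
[5] mask-off/keep = 0x0e
[6] xor(0xdf,0xf0) = 0x2f
[7] tail/keep = 0x1f
[8] tail/keep = 0xef
[9] tail/keep = 0xea
[10] tail/keep = 0x5e
[11] tail/keep = 0xf4
[12] tail/keep = 0xa8
[13] tail/keep = 0x05
[14] tail/keep = 0xdc
[15] tail/keep = 0x59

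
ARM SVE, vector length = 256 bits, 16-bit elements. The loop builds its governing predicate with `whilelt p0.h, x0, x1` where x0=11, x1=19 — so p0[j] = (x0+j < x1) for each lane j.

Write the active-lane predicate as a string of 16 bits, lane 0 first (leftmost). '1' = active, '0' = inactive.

lane count: 256 div 16 = 16
active while 11+j < 19, i.e. j ∈ [0,8) capped at 16 ⇒ 8
bits (lane 0 leftmost): 1111111100000000

predicate = 1111111100000000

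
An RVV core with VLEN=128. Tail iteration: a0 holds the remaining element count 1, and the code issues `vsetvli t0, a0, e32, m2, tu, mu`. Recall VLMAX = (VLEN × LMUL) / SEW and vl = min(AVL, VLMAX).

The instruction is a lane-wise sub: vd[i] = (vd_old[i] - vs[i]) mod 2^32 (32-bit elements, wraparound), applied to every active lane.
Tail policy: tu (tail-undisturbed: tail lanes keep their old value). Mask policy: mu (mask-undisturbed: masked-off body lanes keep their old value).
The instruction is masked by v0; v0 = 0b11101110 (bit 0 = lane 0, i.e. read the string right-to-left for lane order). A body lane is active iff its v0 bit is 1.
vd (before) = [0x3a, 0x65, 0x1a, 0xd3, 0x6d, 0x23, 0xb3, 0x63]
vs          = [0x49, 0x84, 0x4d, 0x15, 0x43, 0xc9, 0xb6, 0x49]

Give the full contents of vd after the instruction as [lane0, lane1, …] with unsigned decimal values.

VLMAX = (128 × 2) / 32 = 8 lanes
AVL=1 ≤ VLMAX=8, so vl = 1
[0] mask-off/keep = 0x3a
[1] tail/keep = 0x65
[2] tail/keep = 0x1a
[3] tail/keep = 0xd3
[4] tail/keep = 0x6d
[5] tail/keep = 0x23
[6] tail/keep = 0xb3
[7] tail/keep = 0x63

vd = [58, 101, 26, 211, 109, 35, 179, 99]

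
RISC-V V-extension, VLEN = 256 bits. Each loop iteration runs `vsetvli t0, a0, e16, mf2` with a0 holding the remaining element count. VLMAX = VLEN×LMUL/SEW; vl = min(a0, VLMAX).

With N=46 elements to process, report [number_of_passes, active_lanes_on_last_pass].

VLMAX = VLEN×LMUL/SEW = 256×1/2/16 = 8
N=46: ⌈46/8⌉ = 6 iters; last vl = 46 − 5×8 = 6

[iterations, last_vl] = [6, 6]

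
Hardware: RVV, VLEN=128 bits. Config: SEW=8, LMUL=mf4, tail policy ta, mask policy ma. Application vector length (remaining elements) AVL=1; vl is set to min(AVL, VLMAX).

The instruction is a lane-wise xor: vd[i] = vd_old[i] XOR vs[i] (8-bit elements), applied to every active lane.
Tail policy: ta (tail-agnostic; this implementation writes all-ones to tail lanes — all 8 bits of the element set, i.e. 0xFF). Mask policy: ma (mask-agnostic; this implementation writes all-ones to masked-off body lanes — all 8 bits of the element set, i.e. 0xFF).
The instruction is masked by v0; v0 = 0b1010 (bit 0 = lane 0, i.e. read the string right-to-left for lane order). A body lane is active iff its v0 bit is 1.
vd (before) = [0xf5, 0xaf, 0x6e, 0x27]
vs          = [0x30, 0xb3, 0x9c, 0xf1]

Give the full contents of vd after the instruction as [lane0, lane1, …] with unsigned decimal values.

VLMAX = VLEN×LMUL/SEW = 128×1/4/8 = 4
vl = min(AVL, VLMAX) = min(1, 4) = 1
lane  0: mask-off/ones ⇒ 0xff
lane  1: tail/ones ⇒ 0xff
lane  2: tail/ones ⇒ 0xff
lane  3: tail/ones ⇒ 0xff

vd = [255, 255, 255, 255]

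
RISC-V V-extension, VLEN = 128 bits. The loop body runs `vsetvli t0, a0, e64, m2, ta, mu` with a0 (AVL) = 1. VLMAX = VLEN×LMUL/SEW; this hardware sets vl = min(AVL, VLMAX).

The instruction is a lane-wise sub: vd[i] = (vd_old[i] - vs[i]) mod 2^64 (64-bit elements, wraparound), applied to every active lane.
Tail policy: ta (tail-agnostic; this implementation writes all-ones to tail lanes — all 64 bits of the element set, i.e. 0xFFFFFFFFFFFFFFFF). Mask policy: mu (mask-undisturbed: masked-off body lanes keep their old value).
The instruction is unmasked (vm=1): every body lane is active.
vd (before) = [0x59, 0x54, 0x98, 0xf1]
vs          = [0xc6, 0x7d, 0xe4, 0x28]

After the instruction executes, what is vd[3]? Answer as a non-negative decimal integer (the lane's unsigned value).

vd[3] = 18446744073709551615

lanes per group: 128·2/64 = 4
AVL=1 ≤ VLMAX=4, so vl = 1
lane  0: sub(0x59,0xc6) ⇒ 0xffffffffffffff93
lane  1: tail/ones ⇒ 0xffffffffffffffff
lane  2: tail/ones ⇒ 0xffffffffffffffff
lane  3: tail/ones ⇒ 0xffffffffffffffff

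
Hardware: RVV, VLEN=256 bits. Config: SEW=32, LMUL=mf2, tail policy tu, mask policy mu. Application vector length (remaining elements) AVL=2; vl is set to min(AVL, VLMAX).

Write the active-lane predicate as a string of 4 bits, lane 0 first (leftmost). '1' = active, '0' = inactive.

predicate = 1100

lanes per group: 256·1/2/32 = 4
vl = min(AVL, VLMAX) = min(2, 4) = 2
bits (lane 0 leftmost): 1100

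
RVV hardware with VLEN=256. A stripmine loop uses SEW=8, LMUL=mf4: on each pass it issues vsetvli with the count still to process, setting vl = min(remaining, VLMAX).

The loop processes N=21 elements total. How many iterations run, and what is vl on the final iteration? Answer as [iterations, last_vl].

[iterations, last_vl] = [3, 5]

VLMAX = VLEN×LMUL/SEW = 256×1/4/8 = 8
N=21: ⌈21/8⌉ = 3 iters; last vl = 21 − 2×8 = 5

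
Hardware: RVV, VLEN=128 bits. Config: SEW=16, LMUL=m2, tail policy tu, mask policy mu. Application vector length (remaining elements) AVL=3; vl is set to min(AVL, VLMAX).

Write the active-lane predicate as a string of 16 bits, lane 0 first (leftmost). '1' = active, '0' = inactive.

predicate = 1110000000000000

VLMAX = VLEN×LMUL/SEW = 128×2/16 = 16
vl = min(AVL, VLMAX) = min(3, 16) = 3
bits (lane 0 leftmost): 1110000000000000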